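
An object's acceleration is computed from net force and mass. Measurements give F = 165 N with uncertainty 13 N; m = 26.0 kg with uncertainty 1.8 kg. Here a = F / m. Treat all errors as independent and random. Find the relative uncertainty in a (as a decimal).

0.105

Each factor contributes (exponent × relative error)² to (δa/a)²:
  (1·δF/F)² = (1×0.0788)² = 0.00621;  (-1·δm/m)² = (-1×0.0692)² = 0.00479
δa/a = √(0.0110) = 0.105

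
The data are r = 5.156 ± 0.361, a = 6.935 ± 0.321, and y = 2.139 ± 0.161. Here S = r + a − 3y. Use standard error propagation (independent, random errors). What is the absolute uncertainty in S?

0.683

S is a linear combination, so absolute uncertainties add in quadrature:
  (δr)² = 0.130;  (δa)² = 0.103;  (3·δy)² = 0.233
δS = √(0.467) = 0.683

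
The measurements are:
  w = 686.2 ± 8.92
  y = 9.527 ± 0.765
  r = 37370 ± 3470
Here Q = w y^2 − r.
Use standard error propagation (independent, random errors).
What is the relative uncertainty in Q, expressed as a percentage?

42.6%

Let p = w·y^2 = 62280. δp/p = √((1·δw/w)² + (2·δy/y)²) = √(0.000169 + 0.0258) = 0.161, so δp = 10000.
Q = p − r: δQ = √(δp² + δr²) = √(1.01e+08 + 1.2e+07) = 10600
Q = 24910, so δQ/Q = 10600/24910 = 0.426.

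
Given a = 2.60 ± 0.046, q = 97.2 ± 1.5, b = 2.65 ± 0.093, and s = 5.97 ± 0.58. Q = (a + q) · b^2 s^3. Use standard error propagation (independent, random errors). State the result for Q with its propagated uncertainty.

Let u = a + q = 99.8. δu = √(δa² + δq²) = √(0.00212 + 2.25) = 1.50, so δu/u = 0.0150.
Q is then a monomial in u, b, s:
δQ/Q = √((δu/u)² + (2·δb/b)² + (3·δs/s)²) = √(0.000226 + 0.00493 + 0.0849) = 0.300
Q = 1.49e+05, so δQ = 0.300 × 1.49e+05 = 44800.

(1.49 ± 0.448) × 10^5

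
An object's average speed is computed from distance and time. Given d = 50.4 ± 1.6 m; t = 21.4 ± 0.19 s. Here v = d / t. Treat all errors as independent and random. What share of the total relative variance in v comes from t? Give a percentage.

(δv/v)² = (1·δd/d)² + (-1·δt/t)²
  d term: (1×0.0317)² = 0.00101
  t term: (-1×0.00888)² = 7.88e-05
Total = 0.00109. Share from t = 7.88e-05/0.00109 = 0.0725.

7.25%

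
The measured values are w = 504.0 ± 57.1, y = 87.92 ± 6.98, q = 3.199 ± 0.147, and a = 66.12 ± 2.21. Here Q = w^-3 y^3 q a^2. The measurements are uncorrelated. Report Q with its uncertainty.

Products/powers → add relative errors in quadrature, weighted by exponent:
  (-3·δw/w)² = (-3×0.113)² = 0.116;  (3·δy/y)² = (3×0.0794)² = 0.0567;  (1·δq/q)² = (1×0.0460)² = 0.00211;  (2·δa/a)² = (2×0.0334)² = 0.00447
δQ/Q = √(0.179) = 0.423
Q = 74.24, so δQ = 0.423 × 74.24 = 31.4.

74.24 ± 31.4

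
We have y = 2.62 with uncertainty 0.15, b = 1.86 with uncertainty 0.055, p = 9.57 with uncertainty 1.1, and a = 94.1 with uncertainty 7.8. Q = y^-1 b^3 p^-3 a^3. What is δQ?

Each factor contributes (exponent × relative error)² to (δQ/Q)²:
  (-1·δy/y)² = (-1×0.0573)² = 0.00328;  (3·δb/b)² = (3×0.0296)² = 0.00787;  (-3·δp/p)² = (-3×0.115)² = 0.119;  (3·δa/a)² = (3×0.0829)² = 0.0618
δQ/Q = √(0.192) = 0.438
Q = 2330, so δQ = 0.438 × 2330 = 1020.

1020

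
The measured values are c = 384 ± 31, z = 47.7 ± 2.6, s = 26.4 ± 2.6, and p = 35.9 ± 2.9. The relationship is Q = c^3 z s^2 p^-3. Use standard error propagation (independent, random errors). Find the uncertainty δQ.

1.62e+07

Q is a product of powers, so relative uncertainties combine in quadrature:
  (3·δc/c)² = (3×0.0807)² = 0.0587;  (1·δz/z)² = (1×0.0545)² = 0.00297;  (2·δs/s)² = (2×0.0985)² = 0.0388;  (-3·δp/p)² = (-3×0.0808)² = 0.0587
δQ/Q = √(0.159) = 0.399
Q = 4.07e+07, so δQ = 0.399 × 4.07e+07 = 1.62e+07.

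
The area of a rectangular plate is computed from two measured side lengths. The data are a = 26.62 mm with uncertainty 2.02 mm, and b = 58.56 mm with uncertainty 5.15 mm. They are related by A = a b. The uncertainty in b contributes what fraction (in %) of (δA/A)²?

57.3%

(δA/A)² = (1·δa/a)² + (1·δb/b)²
  a term: (1×0.0759)² = 0.00576
  b term: (1×0.0879)² = 0.00773
Total = 0.0135. Share from b = 0.00773/0.0135 = 0.573.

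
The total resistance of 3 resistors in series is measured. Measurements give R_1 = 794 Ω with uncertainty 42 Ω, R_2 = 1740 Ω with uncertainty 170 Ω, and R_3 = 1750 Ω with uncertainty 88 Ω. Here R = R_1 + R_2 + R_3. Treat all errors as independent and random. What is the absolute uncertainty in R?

Each term contributes (cᵢ δxᵢ)² to (δR)²:
  (δR_1)² = 1760;  (δR_2)² = 28900;  (δR_3)² = 7740
δR = √(38400) = 196 Ω

196 Ω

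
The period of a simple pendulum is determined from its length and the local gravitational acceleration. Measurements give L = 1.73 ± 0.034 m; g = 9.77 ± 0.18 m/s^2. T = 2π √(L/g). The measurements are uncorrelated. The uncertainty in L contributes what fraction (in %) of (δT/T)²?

53.2%

(δT/T)² = (½·δL/L)² + (−½·δg/g)²
  L term: (0.5×0.0197)² = 9.66e-05
  g term: (-0.5×0.0184)² = 8.49e-05
Total = 0.000181. Share from L = 9.66e-05/0.000181 = 0.532.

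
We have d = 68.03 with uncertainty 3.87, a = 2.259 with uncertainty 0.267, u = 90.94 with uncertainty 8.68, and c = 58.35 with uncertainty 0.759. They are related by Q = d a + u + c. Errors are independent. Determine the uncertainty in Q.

22.0

Let p = d·a = 153.7. δp/p = √((1·δd/d)² + (1·δa/a)²) = √(0.00324 + 0.0140) = 0.131, so δp = 20.2.
Q = p + u + c: δQ = √(δp² + δu² + δc²) = √(406 + 75.3 + 0.576) = 22.0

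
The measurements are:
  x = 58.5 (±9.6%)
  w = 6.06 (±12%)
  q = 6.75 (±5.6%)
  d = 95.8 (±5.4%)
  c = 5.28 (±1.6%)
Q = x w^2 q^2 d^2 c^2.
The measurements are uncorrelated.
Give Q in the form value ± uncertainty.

For a monomial Q ∝ x, w^2, q^2, d^2, c^2, fractional errors add in quadrature:
  (1·δx/x)² = (1×0.0960)² = 0.00922;  (2·δw/w)² = (2×0.120)² = 0.0576;  (2·δq/q)² = (2×0.0560)² = 0.0125;  (2·δd/d)² = (2×0.0540)² = 0.0117;  (2·δc/c)² = (2×0.0160)² = 0.00102
δQ/Q = √(0.0920) = 0.303
Q = 2.5e+10, so δQ = 0.303 × 2.5e+10 = 7.6e+09.

(2.50 ± 0.760) × 10^10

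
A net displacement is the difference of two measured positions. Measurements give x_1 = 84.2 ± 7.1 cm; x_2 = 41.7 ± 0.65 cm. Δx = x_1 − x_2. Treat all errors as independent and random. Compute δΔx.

Absolute uncertainties add in quadrature for a linear combination:
  (δx_1)² = 50.4;  (δx_2)² = 0.423
δΔx = √(50.8) = 7.13 cm

7.13 cm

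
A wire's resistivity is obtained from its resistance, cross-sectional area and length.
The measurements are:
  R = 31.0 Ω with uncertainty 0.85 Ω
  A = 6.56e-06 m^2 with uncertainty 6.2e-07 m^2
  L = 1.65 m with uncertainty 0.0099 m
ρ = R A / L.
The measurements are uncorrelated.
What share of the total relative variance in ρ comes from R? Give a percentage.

7.73%

(δρ/ρ)² = (1·δR/R)² + (1·δA/A)² + (-1·δL/L)²
  R term: (1×0.0274)² = 0.000752
  A term: (1×0.0945)² = 0.00893
  L term: (-1×0.00600)² = 3.6e-05
Total = 0.00972. Share from R = 0.000752/0.00972 = 0.0773.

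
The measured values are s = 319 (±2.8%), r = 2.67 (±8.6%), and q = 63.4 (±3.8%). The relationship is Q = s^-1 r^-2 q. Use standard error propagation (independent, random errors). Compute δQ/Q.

0.178

Products/powers → add relative errors in quadrature, weighted by exponent:
  (-1·δs/s)² = (-1×0.0280)² = 0.000784;  (-2·δr/r)² = (-2×0.0860)² = 0.0296;  (1·δq/q)² = (1×0.0380)² = 0.00144
δQ/Q = √(0.0318) = 0.178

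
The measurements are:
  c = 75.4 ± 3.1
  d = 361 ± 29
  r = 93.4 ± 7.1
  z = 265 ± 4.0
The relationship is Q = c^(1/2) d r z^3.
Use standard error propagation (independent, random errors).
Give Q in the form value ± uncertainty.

Relative error in a monomial: (δQ/Q)² = Σ (nᵢ · δxᵢ/xᵢ)².
  (½·δc/c)² = (0.5×0.0411)² = 0.000423;  (1·δd/d)² = (1×0.0803)² = 0.00645;  (1·δr/r)² = (1×0.0760)² = 0.00578;  (3·δz/z)² = (3×0.0151)² = 0.00205
δQ/Q = √(0.0147) = 0.121
Q = 5.45e+12, so δQ = 0.121 × 5.45e+12 = 6.61e+11.

(5.45 ± 0.661) × 10^12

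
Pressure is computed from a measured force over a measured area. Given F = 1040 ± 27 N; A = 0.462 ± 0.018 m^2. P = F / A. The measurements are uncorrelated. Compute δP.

105 Pa

Products/powers → add relative errors in quadrature, weighted by exponent:
  (1·δF/F)² = (1×0.0260)² = 0.000674;  (-1·δA/A)² = (-1×0.0390)² = 0.00152
δP/P = √(0.00219) = 0.0468
P = 2250 Pa, so δP = 0.0468 × 2250 = 105 Pa.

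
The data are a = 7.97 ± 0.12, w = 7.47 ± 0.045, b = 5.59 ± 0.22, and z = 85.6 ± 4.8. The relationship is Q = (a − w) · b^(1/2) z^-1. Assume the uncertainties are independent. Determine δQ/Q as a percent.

Let u = a − w = 0.500. δu = √(δa² + δw²) = √(0.0144 + 0.00202) = 0.128, so δu/u = 0.256.
Q is then a monomial in u, b, z:
δQ/Q = √((δu/u)² + (½·δb/b)² + (-1·δz/z)²) = √(0.0657 + 0.000387 + 0.00314) = 0.263

26.3%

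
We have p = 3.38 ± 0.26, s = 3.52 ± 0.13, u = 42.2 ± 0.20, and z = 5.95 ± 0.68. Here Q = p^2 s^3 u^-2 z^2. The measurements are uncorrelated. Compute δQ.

Products/powers → add relative errors in quadrature, weighted by exponent:
  (2·δp/p)² = (2×0.0769)² = 0.0237;  (3·δs/s)² = (3×0.0369)² = 0.0123;  (-2·δu/u)² = (-2×0.00474)² = 8.98e-05;  (2·δz/z)² = (2×0.114)² = 0.0522
δQ/Q = √(0.0883) = 0.297
Q = 9.91, so δQ = 0.297 × 9.91 = 2.94.

2.94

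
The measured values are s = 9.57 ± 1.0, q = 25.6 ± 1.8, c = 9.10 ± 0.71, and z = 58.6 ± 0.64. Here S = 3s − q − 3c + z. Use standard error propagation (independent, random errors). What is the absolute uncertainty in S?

4.15

Absolute uncertainties add in quadrature for a linear combination:
  (3·δs)² = 9.00;  (δq)² = 3.24;  (3·δc)² = 4.54;  (δz)² = 0.410
δS = √(17.2) = 4.15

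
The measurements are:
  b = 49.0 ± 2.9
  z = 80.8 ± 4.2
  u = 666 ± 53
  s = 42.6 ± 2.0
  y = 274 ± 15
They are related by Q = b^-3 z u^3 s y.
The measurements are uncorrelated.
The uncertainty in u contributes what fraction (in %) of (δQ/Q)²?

59.1%

(δQ/Q)² = (-3·δb/b)² + (1·δz/z)² + (3·δu/u)² + (1·δs/s)² + (1·δy/y)²
  b term: (-3×0.0592)² = 0.0315
  z term: (1×0.0520)² = 0.00270
  u term: (3×0.0796)² = 0.0570
  s term: (1×0.0469)² = 0.00220
  y term: (1×0.0547)² = 0.00300
Total = 0.0964. Share from u = 0.0570/0.0964 = 0.591.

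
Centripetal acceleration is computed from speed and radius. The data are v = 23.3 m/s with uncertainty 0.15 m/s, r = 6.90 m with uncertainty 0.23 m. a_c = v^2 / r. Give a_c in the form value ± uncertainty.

Each factor contributes (exponent × relative error)² to (δa_c/a_c)²:
  (2·δv/v)² = (2×0.00644)² = 0.000166;  (-1·δr/r)² = (-1×0.0333)² = 0.00111
δa_c/a_c = √(0.00128) = 0.0357
a_c = 78.7 m/s^2, so δa_c = 0.0357 × 78.7 = 2.81 m/s^2.

78.7 ± 2.81 m/s^2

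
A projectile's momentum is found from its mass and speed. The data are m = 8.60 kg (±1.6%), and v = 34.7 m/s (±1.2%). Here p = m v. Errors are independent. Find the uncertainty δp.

5.97 kg·m/s

Relative error in a monomial: (δp/p)² = Σ (nᵢ · δxᵢ/xᵢ)².
  (1·δm/m)² = (1×0.0160)² = 0.000256;  (1·δv/v)² = (1×0.0120)² = 0.000144
δp/p = √(0.000400) = 0.0200
p = 298 kg·m/s, so δp = 0.0200 × 298 = 5.97 kg·m/s.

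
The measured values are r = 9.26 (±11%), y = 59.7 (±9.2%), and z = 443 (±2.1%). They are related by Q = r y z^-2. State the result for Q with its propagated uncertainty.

For a monomial Q ∝ r, y, z^-2, fractional errors add in quadrature:
  (1·δr/r)² = (1×0.110)² = 0.0121;  (1·δy/y)² = (1×0.0920)² = 0.00846;  (-2·δz/z)² = (-2×0.0210)² = 0.00176
δQ/Q = √(0.0223) = 0.149
Q = 0.00282, so δQ = 0.149 × 0.00282 = 0.000421.

0.00282 ± 0.000421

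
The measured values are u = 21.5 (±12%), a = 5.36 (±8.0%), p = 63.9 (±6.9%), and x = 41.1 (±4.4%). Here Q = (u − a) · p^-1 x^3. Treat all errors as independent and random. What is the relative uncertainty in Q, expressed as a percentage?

Let w = u − a = 16.1. δw = √(δu² + δa²) = √(6.66 + 0.184) = 2.62, so δw/w = 0.162.
Q is then a monomial in w, p, x:
δQ/Q = √((δw/w)² + (-1·δp/p)² + (3·δx/x)²) = √(0.0263 + 0.00476 + 0.0174) = 0.220

22.0%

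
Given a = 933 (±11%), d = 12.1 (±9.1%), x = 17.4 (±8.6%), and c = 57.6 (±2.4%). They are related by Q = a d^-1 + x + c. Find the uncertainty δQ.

11.2

Let p = a·d^-1 = 77.1. δp/p = √((1·δa/a)² + (-1·δd/d)²) = √(0.0121 + 0.00828) = 0.143, so δp = 11.0.
Q = p + x + c: δQ = √(δp² + δx² + δc²) = √(121 + 2.24 + 1.91) = 11.2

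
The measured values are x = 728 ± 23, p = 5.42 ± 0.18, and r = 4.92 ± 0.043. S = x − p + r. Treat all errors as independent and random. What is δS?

23.0

Sums and differences: (δS)² = Σ (cᵢ δxᵢ)².
  (δx)² = 529;  (δp)² = 0.0324;  (δr)² = 0.00185
δS = √(529) = 23.0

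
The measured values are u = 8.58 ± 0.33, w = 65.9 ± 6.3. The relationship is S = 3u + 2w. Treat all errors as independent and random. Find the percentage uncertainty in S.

8.02%

Sums and differences: (δS)² = Σ (cᵢ δxᵢ)².
  (3·δu)² = 0.980;  (2·δw)² = 159
δS = √(160) = 12.6
S = 158, so δS/S = 12.6/158 = 0.0802.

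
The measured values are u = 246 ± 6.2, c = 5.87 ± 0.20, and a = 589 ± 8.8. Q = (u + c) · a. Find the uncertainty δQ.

4270

Let w = u + c = 252. δw = √(δu² + δc²) = √(38.4 + 0.0400) = 6.20, so δw/w = 0.0246.
Q is then a monomial in w, a:
δQ/Q = √((δw/w)² + (1·δa/a)²) = √(0.000607 + 0.000223) = 0.0288
Q = 1.48e+05, so δQ = 0.0288 × 1.48e+05 = 4270.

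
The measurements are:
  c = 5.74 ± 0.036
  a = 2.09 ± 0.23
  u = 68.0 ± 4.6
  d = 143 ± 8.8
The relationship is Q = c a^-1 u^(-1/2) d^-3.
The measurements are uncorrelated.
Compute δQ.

2.48e-08

Since Q is a product/quotient, work with relative uncertainties:
  (1·δc/c)² = (1×0.00627)² = 3.93e-05;  (-1·δa/a)² = (-1×0.110)² = 0.0121;  (−½·δu/u)² = (-0.5×0.0676)² = 0.00114;  (-3·δd/d)² = (-3×0.0615)² = 0.0341
δQ/Q = √(0.0474) = 0.218
Q = 1.14e-07, so δQ = 0.218 × 1.14e-07 = 2.48e-08.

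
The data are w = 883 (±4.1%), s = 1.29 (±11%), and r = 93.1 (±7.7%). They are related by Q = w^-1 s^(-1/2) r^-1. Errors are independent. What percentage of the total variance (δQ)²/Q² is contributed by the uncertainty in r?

(δQ/Q)² = (-1·δw/w)² + (−½·δs/s)² + (-1·δr/r)²
  w term: (-1×0.0410)² = 0.00168
  s term: (-0.5×0.110)² = 0.00302
  r term: (-1×0.0770)² = 0.00593
Total = 0.0106. Share from r = 0.00593/0.0106 = 0.557.

55.7%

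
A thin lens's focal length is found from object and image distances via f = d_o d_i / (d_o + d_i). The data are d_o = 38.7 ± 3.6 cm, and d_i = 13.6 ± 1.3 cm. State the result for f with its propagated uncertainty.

∂f/∂d_o = (d_i/(d_o+d_i))² = 0.0676;  ∂f/∂d_i = (d_o/(d_o+d_i))² = 0.548
δf = √((∂f/∂d_o · δd_o)² + (∂f/∂d_i · δd_i)²) = √(0.0593 + 0.507) = 0.752 cm
f = 10.1 cm.

10.1 ± 0.752 cm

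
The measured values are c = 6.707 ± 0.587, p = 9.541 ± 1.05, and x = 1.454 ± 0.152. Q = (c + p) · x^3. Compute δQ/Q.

Let u = c + p = 16.25. δu = √(δc² + δp²) = √(0.345 + 1.10) = 1.20, so δu/u = 0.0740.
Q is then a monomial in u, x:
δQ/Q = √((δu/u)² + (3·δx/x)²) = √(0.00548 + 0.0984) = 0.322

0.322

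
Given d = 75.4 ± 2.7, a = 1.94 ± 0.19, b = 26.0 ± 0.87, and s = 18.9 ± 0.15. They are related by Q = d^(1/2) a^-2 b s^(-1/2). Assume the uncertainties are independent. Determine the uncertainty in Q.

2.75

Q is a product of powers, so relative uncertainties combine in quadrature:
  (½·δd/d)² = (0.5×0.0358)² = 0.000321;  (-2·δa/a)² = (-2×0.0979)² = 0.0384;  (1·δb/b)² = (1×0.0335)² = 0.00112;  (−½·δs/s)² = (-0.5×0.00794)² = 1.57e-05
δQ/Q = √(0.0398) = 0.200
Q = 13.8, so δQ = 0.200 × 13.8 = 2.75.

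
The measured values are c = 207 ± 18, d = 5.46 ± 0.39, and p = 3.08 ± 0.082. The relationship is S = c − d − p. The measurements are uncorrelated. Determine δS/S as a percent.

For a sum/difference, combine absolute errors in quadrature:
  (δc)² = 324;  (δd)² = 0.152;  (δp)² = 0.00672
δS = √(324) = 18.0
S = 198, so δS/S = 18.0/198 = 0.0907.

9.07%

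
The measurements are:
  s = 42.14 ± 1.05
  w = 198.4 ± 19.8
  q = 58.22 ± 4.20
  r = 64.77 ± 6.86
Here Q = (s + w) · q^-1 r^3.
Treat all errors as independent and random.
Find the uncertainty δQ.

Let u = s + w = 240.5. δu = √(δs² + δw²) = √(1.10 + 392) = 19.8, so δu/u = 0.0824.
Q is then a monomial in u, q, r:
δQ/Q = √((δu/u)² + (-1·δq/q)² + (3·δr/r)²) = √(0.00679 + 0.00520 + 0.101) = 0.336
Q = 1.123e+06, so δQ = 0.336 × 1.123e+06 = 3.77e+05.

3.77e+05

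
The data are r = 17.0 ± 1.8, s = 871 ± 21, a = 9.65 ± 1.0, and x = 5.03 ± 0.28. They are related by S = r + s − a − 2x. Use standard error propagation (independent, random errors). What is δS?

S is a linear combination, so absolute uncertainties add in quadrature:
  (δr)² = 3.24;  (δs)² = 441;  (δa)² = 1.00;  (2·δx)² = 0.314
δS = √(446) = 21.1

21.1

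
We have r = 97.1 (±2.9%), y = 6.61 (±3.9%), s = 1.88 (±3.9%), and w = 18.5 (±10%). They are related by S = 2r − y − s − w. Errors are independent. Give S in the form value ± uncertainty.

167 ± 5.93

Each term contributes (cᵢ δxᵢ)² to (δS)²:
  (2·δr)² = 31.7;  (δy)² = 0.0665;  (δs)² = 0.00538;  (δw)² = 3.42
δS = √(35.2) = 5.93
S = 167.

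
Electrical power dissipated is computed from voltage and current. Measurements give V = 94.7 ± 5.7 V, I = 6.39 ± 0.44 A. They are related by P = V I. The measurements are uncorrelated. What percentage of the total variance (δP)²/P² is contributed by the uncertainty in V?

(δP/P)² = (1·δV/V)² + (1·δI/I)²
  V term: (1×0.0602)² = 0.00362
  I term: (1×0.0689)² = 0.00474
Total = 0.00836. Share from V = 0.00362/0.00836 = 0.433.

43.3%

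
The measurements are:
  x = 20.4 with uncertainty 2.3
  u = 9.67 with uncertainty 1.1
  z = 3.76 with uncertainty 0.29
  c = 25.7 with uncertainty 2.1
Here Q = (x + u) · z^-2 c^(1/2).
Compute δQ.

1.95

Let w = x + u = 30.1. δw = √(δx² + δu²) = √(5.29 + 1.21) = 2.55, so δw/w = 0.0848.
Q is then a monomial in w, z, c:
δQ/Q = √((δw/w)² + (-2·δz/z)² + (½·δc/c)²) = √(0.00719 + 0.0238 + 0.00167) = 0.181
Q = 10.8, so δQ = 0.181 × 10.8 = 1.95.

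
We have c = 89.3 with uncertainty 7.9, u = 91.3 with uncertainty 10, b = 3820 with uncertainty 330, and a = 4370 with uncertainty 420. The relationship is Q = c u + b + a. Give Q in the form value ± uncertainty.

16300 ± 1270

Let p = c·u = 8150. δp/p = √((1·δc/c)² + (1·δu/u)²) = √(0.00783 + 0.0120) = 0.141, so δp = 1150.
Q = p + b + a: δQ = √(δp² + δb² + δa²) = √(1.32e+06 + 1.09e+05 + 1.76e+05) = 1270
Q = 16300.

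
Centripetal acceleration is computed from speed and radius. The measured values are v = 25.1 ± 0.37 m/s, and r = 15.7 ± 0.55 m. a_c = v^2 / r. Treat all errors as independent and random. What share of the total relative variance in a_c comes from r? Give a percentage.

58.5%

(δa_c/a_c)² = (2·δv/v)² + (-1·δr/r)²
  v term: (2×0.0147)² = 0.000869
  r term: (-1×0.0350)² = 0.00123
Total = 0.00210. Share from r = 0.00123/0.00210 = 0.585.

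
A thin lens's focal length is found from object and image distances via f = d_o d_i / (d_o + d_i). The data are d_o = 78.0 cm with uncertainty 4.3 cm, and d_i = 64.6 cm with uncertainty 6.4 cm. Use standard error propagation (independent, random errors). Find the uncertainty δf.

∂f/∂d_o = (d_i/(d_o+d_i))² = 0.205;  ∂f/∂d_i = (d_o/(d_o+d_i))² = 0.299
δf = √((∂f/∂d_o · δd_o)² + (∂f/∂d_i · δd_i)²) = √(0.779 + 3.67) = 2.11 cm

2.11 cm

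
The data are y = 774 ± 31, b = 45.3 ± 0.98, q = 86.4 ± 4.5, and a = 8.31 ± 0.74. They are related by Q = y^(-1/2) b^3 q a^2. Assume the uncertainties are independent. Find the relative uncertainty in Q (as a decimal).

0.198

Relative error in a monomial: (δQ/Q)² = Σ (nᵢ · δxᵢ/xᵢ)².
  (−½·δy/y)² = (-0.5×0.0401)² = 0.000401;  (3·δb/b)² = (3×0.0216)² = 0.00421;  (1·δq/q)² = (1×0.0521)² = 0.00271;  (2·δa/a)² = (2×0.0890)² = 0.0317
δQ/Q = √(0.0390) = 0.198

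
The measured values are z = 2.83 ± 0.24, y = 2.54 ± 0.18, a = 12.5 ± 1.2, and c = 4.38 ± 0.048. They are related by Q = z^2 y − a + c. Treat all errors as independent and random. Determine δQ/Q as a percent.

Let p = z^2·y = 20.3. δp/p = √((2·δz/z)² + (1·δy/y)²) = √(0.0288 + 0.00502) = 0.184, so δp = 3.74.
Q = p − a + c: δQ = √(δp² + δa² + δc²) = √(14.0 + 1.44 + 0.00230) = 3.93
Q = 12.2, so δQ/Q = 3.93/12.2 = 0.321.

32.1%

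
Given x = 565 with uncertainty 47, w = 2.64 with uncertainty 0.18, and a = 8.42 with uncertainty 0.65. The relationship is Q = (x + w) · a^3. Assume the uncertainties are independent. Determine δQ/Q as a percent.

Let u = x + w = 568. δu = √(δx² + δw²) = √(2210 + 0.0324) = 47.0, so δu/u = 0.0828.
Q is then a monomial in u, a:
δQ/Q = √((δu/u)² + (3·δa/a)²) = √(0.00686 + 0.0536) = 0.246

24.6%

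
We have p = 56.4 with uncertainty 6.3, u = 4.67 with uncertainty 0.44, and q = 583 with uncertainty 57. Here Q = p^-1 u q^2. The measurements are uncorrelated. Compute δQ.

Products/powers → add relative errors in quadrature, weighted by exponent:
  (-1·δp/p)² = (-1×0.112)² = 0.0125;  (1·δu/u)² = (1×0.0942)² = 0.00888;  (2·δq/q)² = (2×0.0978)² = 0.0382
δQ/Q = √(0.0596) = 0.244
Q = 28100, so δQ = 0.244 × 28100 = 6870.

6870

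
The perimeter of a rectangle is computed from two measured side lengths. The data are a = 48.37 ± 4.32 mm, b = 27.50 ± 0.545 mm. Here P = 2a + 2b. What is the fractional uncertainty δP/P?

Each term contributes (cᵢ δxᵢ)² to (δP)²:
  (2·δa)² = 74.6;  (2·δb)² = 1.19
δP = √(75.8) = 8.71 mm
P = 151.7 mm, so δP/P = 8.71/151.7 = 0.0574.

0.0574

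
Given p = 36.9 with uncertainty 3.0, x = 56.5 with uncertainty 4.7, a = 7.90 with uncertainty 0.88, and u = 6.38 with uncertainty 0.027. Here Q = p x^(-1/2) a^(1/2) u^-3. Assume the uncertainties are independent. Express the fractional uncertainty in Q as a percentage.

Q is a product of powers, so relative uncertainties combine in quadrature:
  (1·δp/p)² = (1×0.0813)² = 0.00661;  (−½·δx/x)² = (-0.5×0.0832)² = 0.00173;  (½·δa/a)² = (0.5×0.111)² = 0.00310;  (-3·δu/u)² = (-3×0.00423)² = 0.000161
δQ/Q = √(0.0116) = 0.108

10.8%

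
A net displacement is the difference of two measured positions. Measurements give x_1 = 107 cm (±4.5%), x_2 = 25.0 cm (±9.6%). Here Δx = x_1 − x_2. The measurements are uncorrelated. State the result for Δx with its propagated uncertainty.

82.0 ± 5.38 cm

Δx is a linear combination, so absolute uncertainties add in quadrature:
  (δx_1)² = 23.2;  (δx_2)² = 5.76
δΔx = √(28.9) = 5.38 cm
Δx = 82.0 cm.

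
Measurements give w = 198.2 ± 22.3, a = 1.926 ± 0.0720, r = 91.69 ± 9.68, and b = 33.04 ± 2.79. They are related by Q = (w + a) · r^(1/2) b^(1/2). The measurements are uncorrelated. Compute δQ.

Let u = w + a = 200.1. δu = √(δw² + δa²) = √(497 + 0.00518) = 22.3, so δu/u = 0.111.
Q is then a monomial in u, r, b:
δQ/Q = √((δu/u)² + (½·δr/r)² + (½·δb/b)²) = √(0.0124 + 0.00279 + 0.00178) = 0.130
Q = 11020, so δQ = 0.130 × 11020 = 1440.

1440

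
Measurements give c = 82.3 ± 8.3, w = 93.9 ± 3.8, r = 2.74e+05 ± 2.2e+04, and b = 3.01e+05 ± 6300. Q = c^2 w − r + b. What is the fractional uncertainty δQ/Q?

Let p = c^2·w = 6.36e+05. δp/p = √((2·δc/c)² + (1·δw/w)²) = √(0.0407 + 0.00164) = 0.206, so δp = 1.31e+05.
Q = p − r + b: δQ = √(δp² + δr² + δb²) = √(1.71e+10 + 4.84e+08 + 3.97e+07) = 1.33e+05
Q = 6.63e+05, so δQ/Q = 1.33e+05/6.63e+05 = 0.200.

0.200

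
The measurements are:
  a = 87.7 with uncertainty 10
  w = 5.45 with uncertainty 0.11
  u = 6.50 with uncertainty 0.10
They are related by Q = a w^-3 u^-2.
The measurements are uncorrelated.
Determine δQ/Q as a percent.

For a monomial Q ∝ a, w^-3, u^-2, fractional errors add in quadrature:
  (1·δa/a)² = (1×0.114)² = 0.0130;  (-3·δw/w)² = (-3×0.0202)² = 0.00367;  (-2·δu/u)² = (-2×0.0154)² = 0.000947
δQ/Q = √(0.0176) = 0.133

13.3%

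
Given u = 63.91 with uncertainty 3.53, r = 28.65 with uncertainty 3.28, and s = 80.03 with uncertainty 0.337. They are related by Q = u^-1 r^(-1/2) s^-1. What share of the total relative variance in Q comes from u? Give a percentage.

48.1%

(δQ/Q)² = (-1·δu/u)² + (−½·δr/r)² + (-1·δs/s)²
  u term: (-1×0.0552)² = 0.00305
  r term: (-0.5×0.114)² = 0.00328
  s term: (-1×0.00421)² = 1.77e-05
Total = 0.00635. Share from u = 0.00305/0.00635 = 0.481.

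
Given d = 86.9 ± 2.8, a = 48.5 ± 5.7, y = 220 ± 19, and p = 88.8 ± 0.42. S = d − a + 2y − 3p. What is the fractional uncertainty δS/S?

S is a linear combination, so absolute uncertainties add in quadrature:
  (δd)² = 7.84;  (δa)² = 32.5;  (2·δy)² = 1440;  (3·δp)² = 1.59
δS = √(1490) = 38.5
S = 212, so δS/S = 38.5/212 = 0.182.

0.182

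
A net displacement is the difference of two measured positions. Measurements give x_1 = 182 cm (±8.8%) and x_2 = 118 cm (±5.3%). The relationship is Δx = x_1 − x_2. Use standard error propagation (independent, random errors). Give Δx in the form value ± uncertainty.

For a sum/difference, combine absolute errors in quadrature:
  (δx_1)² = 257;  (δx_2)² = 39.1
δΔx = √(296) = 17.2 cm
Δx = 64.0 cm.

64.0 ± 17.2 cm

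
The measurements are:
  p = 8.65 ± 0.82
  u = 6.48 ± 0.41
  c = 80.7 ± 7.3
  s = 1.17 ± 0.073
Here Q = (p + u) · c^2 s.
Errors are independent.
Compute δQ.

23100

Let w = p + u = 15.1. δw = √(δp² + δu²) = √(0.672 + 0.168) = 0.917, so δw/w = 0.0606.
Q is then a monomial in w, c, s:
δQ/Q = √((δw/w)² + (2·δc/c)² + (1·δs/s)²) = √(0.00367 + 0.0327 + 0.00389) = 0.201
Q = 1.15e+05, so δQ = 0.201 × 1.15e+05 = 23100.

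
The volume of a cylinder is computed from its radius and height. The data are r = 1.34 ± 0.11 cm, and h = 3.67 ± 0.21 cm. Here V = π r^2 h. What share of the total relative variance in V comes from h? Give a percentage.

(δV/V)² = (2·δr/r)² + (1·δh/h)²
  r term: (2×0.0821)² = 0.0270
  h term: (1×0.0572)² = 0.00327
Total = 0.0302. Share from h = 0.00327/0.0302 = 0.108.

10.8%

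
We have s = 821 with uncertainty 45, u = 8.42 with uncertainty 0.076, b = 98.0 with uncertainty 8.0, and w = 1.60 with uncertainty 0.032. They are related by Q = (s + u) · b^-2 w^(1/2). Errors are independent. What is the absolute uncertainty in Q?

0.0188

Let h = s + u = 829. δh = √(δs² + δu²) = √(2020 + 0.00578) = 45.0, so δh/h = 0.0543.
Q is then a monomial in h, b, w:
δQ/Q = √((δh/h)² + (-2·δb/b)² + (½·δw/w)²) = √(0.00294 + 0.0267 + 0.000100) = 0.172
Q = 0.109, so δQ = 0.172 × 0.109 = 0.0188.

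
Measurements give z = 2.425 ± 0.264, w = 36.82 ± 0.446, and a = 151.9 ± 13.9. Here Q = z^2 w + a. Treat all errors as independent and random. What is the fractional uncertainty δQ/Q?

0.134

Let p = z^2·w = 216.5. δp/p = √((2·δz/z)² + (1·δw/w)²) = √(0.0474 + 0.000147) = 0.218, so δp = 47.2.
Q = p + a: δQ = √(δp² + δa²) = √(2230 + 193) = 49.2
Q = 368.4, so δQ/Q = 49.2/368.4 = 0.134.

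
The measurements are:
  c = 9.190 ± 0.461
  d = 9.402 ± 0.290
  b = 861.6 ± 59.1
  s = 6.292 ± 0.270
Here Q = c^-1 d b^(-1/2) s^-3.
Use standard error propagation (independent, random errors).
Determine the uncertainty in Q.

2.04e-05

Products/powers → add relative errors in quadrature, weighted by exponent:
  (-1·δc/c)² = (-1×0.0502)² = 0.00252;  (1·δd/d)² = (1×0.0308)² = 0.000951;  (−½·δb/b)² = (-0.5×0.0686)² = 0.00118;  (-3·δs/s)² = (-3×0.0429)² = 0.0166
δQ/Q = √(0.0212) = 0.146
Q = 0.0001399, so δQ = 0.146 × 0.0001399 = 2.04e-05.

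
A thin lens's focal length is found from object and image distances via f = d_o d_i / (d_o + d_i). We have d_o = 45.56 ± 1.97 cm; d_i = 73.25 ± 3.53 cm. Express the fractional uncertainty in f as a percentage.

3.24%

∂f/∂d_o = (d_i/(d_o+d_i))² = 0.380;  ∂f/∂d_i = (d_o/(d_o+d_i))² = 0.147
δf = √((∂f/∂d_o · δd_o)² + (∂f/∂d_i · δd_i)²) = √(0.561 + 0.269) = 0.911 cm
f = 28.09 cm, so δf/f = 0.911/28.09 = 0.0324.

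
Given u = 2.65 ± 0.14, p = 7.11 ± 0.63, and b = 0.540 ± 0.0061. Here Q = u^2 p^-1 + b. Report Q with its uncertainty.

Let w = u^2·p^-1 = 0.988. δw/w = √((2·δu/u)² + (-1·δp/p)²) = √(0.0112 + 0.00785) = 0.138, so δw = 0.136.
Q = w + b: δQ = √(δw² + δb²) = √(0.0186 + 3.72e-05) = 0.136
Q = 1.53.

1.53 ± 0.136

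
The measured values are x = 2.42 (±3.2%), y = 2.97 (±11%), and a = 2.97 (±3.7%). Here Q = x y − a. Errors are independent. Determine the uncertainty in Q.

Let p = x·y = 7.19. δp/p = √((1·δx/x)² + (1·δy/y)²) = √(0.00102 + 0.0121) = 0.115, so δp = 0.823.
Q = p − a: δQ = √(δp² + δa²) = √(0.678 + 0.0121) = 0.831

0.831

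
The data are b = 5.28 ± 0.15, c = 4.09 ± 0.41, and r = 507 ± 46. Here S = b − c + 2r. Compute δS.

92.0

Absolute uncertainties add in quadrature for a linear combination:
  (δb)² = 0.0225;  (δc)² = 0.168;  (2·δr)² = 8460
δS = √(8460) = 92.0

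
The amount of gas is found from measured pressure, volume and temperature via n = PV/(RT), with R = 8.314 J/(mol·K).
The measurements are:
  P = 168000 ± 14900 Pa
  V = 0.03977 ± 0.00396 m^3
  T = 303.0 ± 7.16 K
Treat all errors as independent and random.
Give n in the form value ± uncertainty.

2.652 ± 0.359 mol

For a monomial n ∝ P, V, T^-1, fractional errors add in quadrature:
  (1·δP/P)² = (1×0.0887)² = 0.00787;  (1·δV/V)² = (1×0.0996)² = 0.00991;  (-1·δT/T)² = (-1×0.0236)² = 0.000558
δn/n = √(0.0183) = 0.135
n = 2.652 mol, so δn = 0.135 × 2.652 = 0.359 mol.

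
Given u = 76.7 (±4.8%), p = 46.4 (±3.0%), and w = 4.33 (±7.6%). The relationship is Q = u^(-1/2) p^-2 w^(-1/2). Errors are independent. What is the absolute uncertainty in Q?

1.91e-06

Products/powers → add relative errors in quadrature, weighted by exponent:
  (−½·δu/u)² = (-0.5×0.0480)² = 0.000576;  (-2·δp/p)² = (-2×0.0300)² = 0.00360;  (−½·δw/w)² = (-0.5×0.0760)² = 0.00144
δQ/Q = √(0.00562) = 0.0750
Q = 2.55e-05, so δQ = 0.0750 × 2.55e-05 = 1.91e-06.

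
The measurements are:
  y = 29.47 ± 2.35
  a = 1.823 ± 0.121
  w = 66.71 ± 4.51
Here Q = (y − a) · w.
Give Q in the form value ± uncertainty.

1844 ± 200

Let u = y − a = 27.65. δu = √(δy² + δa²) = √(5.52 + 0.0146) = 2.35, so δu/u = 0.0851.
Q is then a monomial in u, w:
δQ/Q = √((δu/u)² + (1·δw/w)²) = √(0.00724 + 0.00457) = 0.109
Q = 1844, so δQ = 0.109 × 1844 = 200.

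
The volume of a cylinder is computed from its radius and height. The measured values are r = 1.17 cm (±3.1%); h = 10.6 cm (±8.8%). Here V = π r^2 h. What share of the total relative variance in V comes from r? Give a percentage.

(δV/V)² = (2·δr/r)² + (1·δh/h)²
  r term: (2×0.0310)² = 0.00384
  h term: (1×0.0880)² = 0.00774
Total = 0.0116. Share from r = 0.00384/0.0116 = 0.332.

33.2%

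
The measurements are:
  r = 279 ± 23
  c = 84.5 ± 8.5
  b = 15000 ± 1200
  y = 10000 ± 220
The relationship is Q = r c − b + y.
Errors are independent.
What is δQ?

3300

Let p = r·c = 23600. δp/p = √((1·δr/r)² + (1·δc/c)²) = √(0.00680 + 0.0101) = 0.130, so δp = 3070.
Q = p − b + y: δQ = √(δp² + δb² + δy²) = √(9.4e+06 + 1.44e+06 + 48400) = 3300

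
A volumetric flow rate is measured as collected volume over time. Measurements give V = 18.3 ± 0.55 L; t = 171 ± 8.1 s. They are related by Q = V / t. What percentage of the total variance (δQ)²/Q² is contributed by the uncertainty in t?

71.3%

(δQ/Q)² = (1·δV/V)² + (-1·δt/t)²
  V term: (1×0.0301)² = 0.000903
  t term: (-1×0.0474)² = 0.00224
Total = 0.00315. Share from t = 0.00224/0.00315 = 0.713.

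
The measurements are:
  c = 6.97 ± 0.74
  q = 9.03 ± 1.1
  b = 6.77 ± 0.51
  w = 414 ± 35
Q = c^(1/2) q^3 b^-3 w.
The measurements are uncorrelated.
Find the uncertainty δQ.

1140

For a monomial Q ∝ c^(1/2), q^3, b^-3, w, fractional errors add in quadrature:
  (½·δc/c)² = (0.5×0.106)² = 0.00282;  (3·δq/q)² = (3×0.122)² = 0.134;  (-3·δb/b)² = (-3×0.0753)² = 0.0511;  (1·δw/w)² = (1×0.0845)² = 0.00715
δQ/Q = √(0.195) = 0.441
Q = 2590, so δQ = 0.441 × 2590 = 1140.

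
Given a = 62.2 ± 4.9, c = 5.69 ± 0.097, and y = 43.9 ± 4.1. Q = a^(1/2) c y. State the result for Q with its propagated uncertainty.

Each factor contributes (exponent × relative error)² to (δQ/Q)²:
  (½·δa/a)² = (0.5×0.0788)² = 0.00155;  (1·δc/c)² = (1×0.0170)² = 0.000291;  (1·δy/y)² = (1×0.0934)² = 0.00872
δQ/Q = √(0.0106) = 0.103
Q = 1970, so δQ = 0.103 × 1970 = 202.

1970 ± 202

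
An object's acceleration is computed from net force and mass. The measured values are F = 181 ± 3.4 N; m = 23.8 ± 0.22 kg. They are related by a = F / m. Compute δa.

Relative error in a monomial: (δa/a)² = Σ (nᵢ · δxᵢ/xᵢ)².
  (1·δF/F)² = (1×0.0188)² = 0.000353;  (-1·δm/m)² = (-1×0.00924)² = 8.54e-05
δa/a = √(0.000438) = 0.0209
a = 7.61 m/s^2, so δa = 0.0209 × 7.61 = 0.159 m/s^2.

0.159 m/s^2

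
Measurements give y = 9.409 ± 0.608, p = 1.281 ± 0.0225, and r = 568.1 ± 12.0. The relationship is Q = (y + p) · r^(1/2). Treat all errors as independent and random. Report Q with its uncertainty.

Let u = y + p = 10.69. δu = √(δy² + δp²) = √(0.370 + 0.000506) = 0.608, so δu/u = 0.0569.
Q is then a monomial in u, r:
δQ/Q = √((δu/u)² + (½·δr/r)²) = √(0.00324 + 0.000112) = 0.0579
Q = 254.8, so δQ = 0.0579 × 254.8 = 14.7.

254.8 ± 14.7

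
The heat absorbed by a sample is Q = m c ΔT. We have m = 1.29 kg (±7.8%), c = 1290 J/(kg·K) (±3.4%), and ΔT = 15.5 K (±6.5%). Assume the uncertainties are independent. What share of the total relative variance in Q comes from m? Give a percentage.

(δQ/Q)² = (1·δm/m)² + (1·δc/c)² + (1·δΔT/ΔT)²
  m term: (1×0.0780)² = 0.00608
  c term: (1×0.0340)² = 0.00116
  ΔT term: (1×0.0650)² = 0.00423
Total = 0.0115. Share from m = 0.00608/0.0115 = 0.531.

53.1%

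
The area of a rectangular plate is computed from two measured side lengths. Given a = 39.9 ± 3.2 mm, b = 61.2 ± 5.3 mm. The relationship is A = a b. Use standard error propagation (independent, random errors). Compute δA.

Products/powers → add relative errors in quadrature, weighted by exponent:
  (1·δa/a)² = (1×0.0802)² = 0.00643;  (1·δb/b)² = (1×0.0866)² = 0.00750
δA/A = √(0.0139) = 0.118
A = 2440 mm^2, so δA = 0.118 × 2440 = 288 mm^2.

288 mm^2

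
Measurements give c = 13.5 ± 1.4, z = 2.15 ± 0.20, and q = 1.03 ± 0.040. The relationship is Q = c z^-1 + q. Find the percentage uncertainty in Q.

12.0%

Let p = c·z^-1 = 6.28. δp/p = √((1·δc/c)² + (-1·δz/z)²) = √(0.0108 + 0.00865) = 0.139, so δp = 0.875.
Q = p + q: δQ = √(δp² + δq²) = √(0.765 + 0.00160) = 0.876
Q = 7.31, so δQ/Q = 0.876/7.31 = 0.120.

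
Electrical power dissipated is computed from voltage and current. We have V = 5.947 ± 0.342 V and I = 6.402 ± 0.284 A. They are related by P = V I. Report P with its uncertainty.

Products/powers → add relative errors in quadrature, weighted by exponent:
  (1·δV/V)² = (1×0.0575)² = 0.00331;  (1·δI/I)² = (1×0.0444)² = 0.00197
δP/P = √(0.00528) = 0.0726
P = 38.07 W, so δP = 0.0726 × 38.07 = 2.77 W.

38.07 ± 2.77 W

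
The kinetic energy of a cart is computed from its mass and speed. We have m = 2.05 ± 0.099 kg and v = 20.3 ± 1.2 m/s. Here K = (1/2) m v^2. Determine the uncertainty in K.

Each factor contributes (exponent × relative error)² to (δK/K)²:
  (1·δm/m)² = (1×0.0483)² = 0.00233;  (2·δv/v)² = (2×0.0591)² = 0.0140
δK/K = √(0.0163) = 0.128
K = 422 J, so δK = 0.128 × 422 = 53.9 J.

53.9 J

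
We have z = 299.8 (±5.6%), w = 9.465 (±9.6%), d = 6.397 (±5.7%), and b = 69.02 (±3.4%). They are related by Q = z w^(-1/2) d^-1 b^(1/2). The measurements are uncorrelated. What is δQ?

For a monomial Q ∝ z, w^(-1/2), d^-1, b^(1/2), fractional errors add in quadrature:
  (1·δz/z)² = (1×0.0560)² = 0.00314;  (−½·δw/w)² = (-0.5×0.0960)² = 0.00230;  (-1·δd/d)² = (-1×0.0570)² = 0.00325;  (½·δb/b)² = (0.5×0.0340)² = 0.000289
δQ/Q = √(0.00898) = 0.0948
Q = 126.6, so δQ = 0.0948 × 126.6 = 12.0.

12.0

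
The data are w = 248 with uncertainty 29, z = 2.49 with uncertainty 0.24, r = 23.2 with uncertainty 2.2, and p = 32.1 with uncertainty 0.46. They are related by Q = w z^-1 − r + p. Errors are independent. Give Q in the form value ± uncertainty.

Let h = w·z^-1 = 99.6. δh/h = √((1·δw/w)² + (-1·δz/z)²) = √(0.0137 + 0.00929) = 0.152, so δh = 15.1.
Q = h − r + p: δQ = √(δh² + δr² + δp²) = √(228 + 4.84 + 0.212) = 15.3
Q = 108.

108 ± 15.3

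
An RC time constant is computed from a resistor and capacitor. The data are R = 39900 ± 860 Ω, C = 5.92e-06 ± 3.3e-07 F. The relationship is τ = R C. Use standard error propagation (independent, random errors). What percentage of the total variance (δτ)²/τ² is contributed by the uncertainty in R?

(δτ/τ)² = (1·δR/R)² + (1·δC/C)²
  R term: (1×0.0216)² = 0.000465
  C term: (1×0.0557)² = 0.00311
Total = 0.00357. Share from R = 0.000465/0.00357 = 0.130.

13.0%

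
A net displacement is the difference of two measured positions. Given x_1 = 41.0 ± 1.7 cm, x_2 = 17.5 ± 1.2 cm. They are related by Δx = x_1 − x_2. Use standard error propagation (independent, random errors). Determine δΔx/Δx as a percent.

8.85%

Each term contributes (cᵢ δxᵢ)² to (δΔx)²:
  (δx_1)² = 2.89;  (δx_2)² = 1.44
δΔx = √(4.33) = 2.08 cm
Δx = 23.5 cm, so δΔx/Δx = 2.08/23.5 = 0.0885.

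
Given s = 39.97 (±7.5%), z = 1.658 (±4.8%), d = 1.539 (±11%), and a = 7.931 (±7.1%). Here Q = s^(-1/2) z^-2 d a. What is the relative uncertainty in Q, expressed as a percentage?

16.7%

Since Q is a product/quotient, work with relative uncertainties:
  (−½·δs/s)² = (-0.5×0.0750)² = 0.00141;  (-2·δz/z)² = (-2×0.0480)² = 0.00922;  (1·δd/d)² = (1×0.110)² = 0.0121;  (1·δa/a)² = (1×0.0710)² = 0.00504
δQ/Q = √(0.0278) = 0.167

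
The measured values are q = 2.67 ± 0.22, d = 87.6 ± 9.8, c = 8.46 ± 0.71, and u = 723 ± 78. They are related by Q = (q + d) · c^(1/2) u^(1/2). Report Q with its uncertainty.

Let w = q + d = 90.3. δw = √(δq² + δd²) = √(0.0484 + 96.0) = 9.80, so δw/w = 0.109.
Q is then a monomial in w, c, u:
δQ/Q = √((δw/w)² + (½·δc/c)² + (½·δu/u)²) = √(0.0118 + 0.00176 + 0.00291) = 0.128
Q = 7060, so δQ = 0.128 × 7060 = 906.

7060 ± 906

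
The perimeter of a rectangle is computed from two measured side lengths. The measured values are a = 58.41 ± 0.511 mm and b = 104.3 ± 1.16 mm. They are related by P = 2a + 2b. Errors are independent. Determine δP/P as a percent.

For a sum/difference, combine absolute errors in quadrature:
  (2·δa)² = 1.04;  (2·δb)² = 5.38
δP = √(6.43) = 2.54 mm
P = 325.4 mm, so δP/P = 2.54/325.4 = 0.00779.

0.779%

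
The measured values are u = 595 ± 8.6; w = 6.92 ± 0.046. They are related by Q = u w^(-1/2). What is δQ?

Q is a product of powers, so relative uncertainties combine in quadrature:
  (1·δu/u)² = (1×0.0145)² = 0.000209;  (−½·δw/w)² = (-0.5×0.00665)² = 1.1e-05
δQ/Q = √(0.000220) = 0.0148
Q = 226, so δQ = 0.0148 × 226 = 3.35.

3.35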